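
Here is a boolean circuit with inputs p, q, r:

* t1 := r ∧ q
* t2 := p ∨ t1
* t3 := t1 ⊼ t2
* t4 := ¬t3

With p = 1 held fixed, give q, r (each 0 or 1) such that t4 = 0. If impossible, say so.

q=0, r=1

t4 = ¬t3 must be 0, so t3 = 1.
Check with p = 1 and q=0, r=1:
t1 = r ∧ q = 1 ∧ 0 = 0
t2 = p ∨ t1 = 1 ∨ 0 = 1
t3 = t1 ⊼ t2 = 0 ⊼ 1 = 1
t4 = ¬t3 = ¬1 = 0
So t4 = 0.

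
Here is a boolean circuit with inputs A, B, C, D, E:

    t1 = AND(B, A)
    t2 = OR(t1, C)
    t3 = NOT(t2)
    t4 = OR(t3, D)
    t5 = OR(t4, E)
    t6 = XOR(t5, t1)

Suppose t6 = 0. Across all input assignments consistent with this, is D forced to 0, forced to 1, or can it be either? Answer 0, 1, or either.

Both values of D occur among assignments with t6 = 0:
  D=0: A=0, B=0, C=1, D=0, E=0
  D=1: A=1, B=1, C=0, D=1, E=0

either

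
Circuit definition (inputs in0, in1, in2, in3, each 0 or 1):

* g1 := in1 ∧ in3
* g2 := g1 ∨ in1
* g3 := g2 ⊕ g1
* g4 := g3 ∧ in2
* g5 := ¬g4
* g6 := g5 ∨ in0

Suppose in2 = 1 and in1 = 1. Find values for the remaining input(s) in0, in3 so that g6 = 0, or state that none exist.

Check with in2 = 1 and in1 = 1 and in0=0, in3=0:
g1 = in1 ∧ in3 = 1 ∧ 0 = 0
g2 = g1 ∨ in1 = 0 ∨ 1 = 1
g3 = g2 ⊕ g1 = 1 ⊕ 0 = 1
g4 = g3 ∧ in2 = 1 ∧ 1 = 1
g5 = ¬g4 = ¬1 = 0
g6 = g5 ∨ in0 = 0 ∨ 0 = 0
So g6 = 0.

in0=0, in3=0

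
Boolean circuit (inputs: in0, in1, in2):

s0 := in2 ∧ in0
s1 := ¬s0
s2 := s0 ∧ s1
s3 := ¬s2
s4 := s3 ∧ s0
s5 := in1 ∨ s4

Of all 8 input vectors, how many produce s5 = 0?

3

s5 = in1 ∨ s4 must be 0, so both in1 = 0 and s4 = 0.
s4 = s3 ∧ s0 must be 0, so at least one of s3, s0 is 0.
Satisfying assignments:
  in0=0, in1=0, in2=0
  in0=0, in1=0, in2=1
  in0=1, in1=0, in2=0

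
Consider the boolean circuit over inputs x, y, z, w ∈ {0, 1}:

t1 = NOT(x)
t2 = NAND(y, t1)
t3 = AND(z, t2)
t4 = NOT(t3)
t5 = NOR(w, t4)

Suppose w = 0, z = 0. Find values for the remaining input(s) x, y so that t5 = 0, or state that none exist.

Check with w = 0, z = 0 and x=1, y=0:
t1 = NOT(x) = NOT 1 = 0
t2 = NAND(y, t1) = NAND(0, 0) = 1
t3 = AND(z, t2) = AND(0, 1) = 0
t4 = NOT(t3) = NOT 0 = 1
t5 = NOR(w, t4) = NOR(0, 1) = 0
So t5 = 0.

x=1, y=0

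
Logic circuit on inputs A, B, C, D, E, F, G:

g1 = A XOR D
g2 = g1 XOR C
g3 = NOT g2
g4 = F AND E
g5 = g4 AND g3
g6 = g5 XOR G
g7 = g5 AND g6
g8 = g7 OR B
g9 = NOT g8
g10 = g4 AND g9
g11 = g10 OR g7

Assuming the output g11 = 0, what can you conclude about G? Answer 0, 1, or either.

either

Both values of G occur among assignments with g11 = 0:
  G=0: A=0, B=0, C=0, D=0, E=0, F=0, G=0
  G=1: A=0, B=0, C=0, D=0, E=0, F=0, G=1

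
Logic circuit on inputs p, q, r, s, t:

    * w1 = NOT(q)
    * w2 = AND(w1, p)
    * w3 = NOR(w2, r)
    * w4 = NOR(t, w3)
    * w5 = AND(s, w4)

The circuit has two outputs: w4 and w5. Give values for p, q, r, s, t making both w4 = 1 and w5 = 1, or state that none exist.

p=1 q=0 r=1 s=1 t=0

Check with p=1 q=0 r=1 s=1 t=0:
w1 = NOT(q) = NOT 0 = 1
w2 = AND(w1, p) = AND(1, 1) = 1
w3 = NOR(w2, r) = NOR(1, 1) = 0
w4 = NOR(t, w3) = NOR(0, 0) = 1
w5 = AND(s, w4) = AND(1, 1) = 1
So w4 = 1 and w5 = 1.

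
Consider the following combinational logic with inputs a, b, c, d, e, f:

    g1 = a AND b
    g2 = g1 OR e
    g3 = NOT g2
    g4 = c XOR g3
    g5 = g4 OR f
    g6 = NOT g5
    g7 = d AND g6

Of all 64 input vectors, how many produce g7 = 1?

g7 = d AND g6 must be 1, so both d = 1 and g6 = 1.
g6 = NOT g5 must be 1, so g5 = 0.
g5 = g4 OR f must be 0, so both g4 = 0 and f = 0.
Enumerating the 64 input combinations, 8 give g7 = 1 and 56 give g7 = 0.

8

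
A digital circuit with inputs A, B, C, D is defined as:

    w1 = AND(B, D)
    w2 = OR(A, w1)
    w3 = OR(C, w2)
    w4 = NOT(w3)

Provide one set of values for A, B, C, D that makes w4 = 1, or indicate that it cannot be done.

A=0 B=0 C=0 D=1

w4 = NOT(w3) must be 1, so w3 = 0.
w3 = OR(C, w2) must be 0, so both C = 0 and w2 = 0.
w2 = OR(A, w1) must be 0, so both A = 0 and w1 = 0.
Check with A=0 B=0 C=0 D=1:
w1 = AND(B, D) = AND(0, 1) = 0
w2 = OR(A, w1) = OR(0, 0) = 0
w3 = OR(C, w2) = OR(0, 0) = 0
w4 = NOT(w3) = NOT 0 = 1
So w4 = 1 as required.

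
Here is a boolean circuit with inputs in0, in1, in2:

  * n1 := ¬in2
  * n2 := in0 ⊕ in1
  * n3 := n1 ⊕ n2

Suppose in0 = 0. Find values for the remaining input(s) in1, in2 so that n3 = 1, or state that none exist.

n3 = n1 ⊕ n2 must be 1, so n1 and n2 differ.
Check with in0 = 0 and in1=1, in2=1:
n1 = ¬in2 = ¬1 = 0
n2 = in0 ⊕ in1 = 0 ⊕ 1 = 1
n3 = n1 ⊕ n2 = 0 ⊕ 1 = 1
So n3 = 1.

in1=1, in2=1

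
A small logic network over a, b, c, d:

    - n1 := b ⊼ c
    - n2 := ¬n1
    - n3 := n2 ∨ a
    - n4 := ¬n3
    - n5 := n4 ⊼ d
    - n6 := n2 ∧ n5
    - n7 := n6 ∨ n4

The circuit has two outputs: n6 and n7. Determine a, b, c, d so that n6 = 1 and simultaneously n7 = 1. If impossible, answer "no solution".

a=0 b=1 c=1 d=1

Check with a=0 b=1 c=1 d=1:
n1 = b ⊼ c = 1 ⊼ 1 = 0
n2 = ¬n1 = ¬0 = 1
n3 = n2 ∨ a = 1 ∨ 0 = 1
n4 = ¬n3 = ¬1 = 0
n5 = n4 ⊼ d = 0 ⊼ 1 = 1
n6 = n2 ∧ n5 = 1 ∧ 1 = 1
n7 = n6 ∨ n4 = 1 ∨ 0 = 1
So n6 = 1 and n7 = 1.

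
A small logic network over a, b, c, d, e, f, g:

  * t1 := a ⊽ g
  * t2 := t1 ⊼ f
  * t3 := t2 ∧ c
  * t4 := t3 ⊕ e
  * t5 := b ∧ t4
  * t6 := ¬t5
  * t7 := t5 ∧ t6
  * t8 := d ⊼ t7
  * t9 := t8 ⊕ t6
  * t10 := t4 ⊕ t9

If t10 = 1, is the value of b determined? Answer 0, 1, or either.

0

t10 = t4 ⊕ t9 must be 1, so t4 and t9 differ.
Every assignment with t10 = 1 has b = 0; there are 32 such assignment(s).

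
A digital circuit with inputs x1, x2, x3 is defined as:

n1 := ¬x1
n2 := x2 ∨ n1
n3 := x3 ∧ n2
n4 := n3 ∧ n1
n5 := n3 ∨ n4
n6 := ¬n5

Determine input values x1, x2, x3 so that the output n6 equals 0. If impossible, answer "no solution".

x1=0 x2=1 x3=1

Check with x1=0 x2=1 x3=1:
n1 = ¬x1 = ¬0 = 1
n2 = x2 ∨ n1 = 1 ∨ 1 = 1
n3 = x3 ∧ n2 = 1 ∧ 1 = 1
n4 = n3 ∧ n1 = 1 ∧ 1 = 1
n5 = n3 ∨ n4 = 1 ∨ 1 = 1
n6 = ¬n5 = ¬1 = 0
So n6 = 0 as required.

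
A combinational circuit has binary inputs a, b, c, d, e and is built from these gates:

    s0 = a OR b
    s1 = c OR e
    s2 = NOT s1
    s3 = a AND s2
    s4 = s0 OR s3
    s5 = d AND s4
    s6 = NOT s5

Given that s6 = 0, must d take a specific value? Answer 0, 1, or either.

s6 = NOT s5 must be 0, so s5 = 1.
Every assignment with s6 = 0 has d = 1; there are 12 such assignment(s).

1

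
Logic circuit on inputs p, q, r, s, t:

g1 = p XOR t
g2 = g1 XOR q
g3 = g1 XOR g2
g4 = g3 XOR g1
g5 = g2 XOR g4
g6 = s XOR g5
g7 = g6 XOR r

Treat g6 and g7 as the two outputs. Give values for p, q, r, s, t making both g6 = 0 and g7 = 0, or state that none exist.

p=0 q=1 r=0 s=0 t=0

Check with p=0 q=1 r=0 s=0 t=0:
g1 = p XOR t = 0 XOR 0 = 0
g2 = g1 XOR q = 0 XOR 1 = 1
g3 = g1 XOR g2 = 0 XOR 1 = 1
g4 = g3 XOR g1 = 1 XOR 0 = 1
g5 = g2 XOR g4 = 1 XOR 1 = 0
g6 = s XOR g5 = 0 XOR 0 = 0
g7 = g6 XOR r = 0 XOR 0 = 0
So g6 = 0 and g7 = 0.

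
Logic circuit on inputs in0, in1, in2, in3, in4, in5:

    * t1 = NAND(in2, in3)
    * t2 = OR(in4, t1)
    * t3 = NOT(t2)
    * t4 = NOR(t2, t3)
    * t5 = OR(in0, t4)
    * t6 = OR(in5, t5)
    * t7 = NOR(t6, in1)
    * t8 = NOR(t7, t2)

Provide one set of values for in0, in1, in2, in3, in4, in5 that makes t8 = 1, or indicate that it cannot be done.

t8 = NOR(t7, t2) must be 1, so both t7 = 0 and t2 = 0.
t7 = NOR(t6, in1) must be 0, so at least one of t6, in1 is 1.
Check with in0=1 in1=1 in2=1 in3=1 in4=0 in5=1:
t1 = NAND(in2, in3) = NAND(1, 1) = 0
t2 = OR(in4, t1) = OR(0, 0) = 0
t3 = NOT(t2) = NOT 0 = 1
t4 = NOR(t2, t3) = NOR(0, 1) = 0
t5 = OR(in0, t4) = OR(1, 0) = 1
t6 = OR(in5, t5) = OR(1, 1) = 1
t7 = NOR(t6, in1) = NOR(1, 1) = 0
t8 = NOR(t7, t2) = NOR(0, 0) = 1
So t8 = 1 as required.

in0=1 in1=1 in2=1 in3=1 in4=0 in5=1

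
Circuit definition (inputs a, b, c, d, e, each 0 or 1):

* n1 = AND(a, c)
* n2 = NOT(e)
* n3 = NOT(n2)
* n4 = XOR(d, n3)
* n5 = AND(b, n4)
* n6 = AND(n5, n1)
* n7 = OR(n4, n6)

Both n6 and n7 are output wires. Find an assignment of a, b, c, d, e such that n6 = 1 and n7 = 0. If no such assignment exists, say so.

Across all 32 input combinations, none give both n6 = 1 and n7 = 0.

no solution exists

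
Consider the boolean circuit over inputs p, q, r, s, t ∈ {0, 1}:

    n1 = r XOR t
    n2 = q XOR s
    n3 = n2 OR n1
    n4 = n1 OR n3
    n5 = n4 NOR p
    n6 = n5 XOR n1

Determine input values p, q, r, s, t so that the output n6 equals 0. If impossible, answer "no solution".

Check with p=1, q=0, r=1, s=1, t=1:
n1 = r XOR t = 1 XOR 1 = 0
n2 = q XOR s = 0 XOR 1 = 1
n3 = n2 OR n1 = 1 OR 0 = 1
n4 = n1 OR n3 = 0 OR 1 = 1
n5 = n4 NOR p = 1 NOR 1 = 0
n6 = n5 XOR n1 = 0 XOR 0 = 0
So n6 = 0 as required.

p=1, q=0, r=1, s=1, t=1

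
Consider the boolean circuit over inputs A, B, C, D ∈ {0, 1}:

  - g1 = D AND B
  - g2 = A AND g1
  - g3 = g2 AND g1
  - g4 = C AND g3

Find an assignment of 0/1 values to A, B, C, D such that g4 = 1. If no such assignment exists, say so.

A=1, B=1, C=1, D=1

g4 = C AND g3 must be 1, so both C = 1 and g3 = 1.
Check with A=1, B=1, C=1, D=1:
g1 = D AND B = 1 AND 1 = 1
g2 = A AND g1 = 1 AND 1 = 1
g3 = g2 AND g1 = 1 AND 1 = 1
g4 = C AND g3 = 1 AND 1 = 1
So g4 = 1 as required.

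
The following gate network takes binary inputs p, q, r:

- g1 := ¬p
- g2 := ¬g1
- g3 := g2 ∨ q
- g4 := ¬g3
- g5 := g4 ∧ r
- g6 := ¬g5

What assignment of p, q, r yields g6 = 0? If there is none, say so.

p=0 q=0 r=1

g6 = ¬g5 must be 0, so g5 = 1.
Check with p=0 q=0 r=1:
g1 = ¬p = ¬0 = 1
g2 = ¬g1 = ¬1 = 0
g3 = g2 ∨ q = 0 ∨ 0 = 0
g4 = ¬g3 = ¬0 = 1
g5 = g4 ∧ r = 1 ∧ 1 = 1
g6 = ¬g5 = ¬1 = 0
So g6 = 0 as required.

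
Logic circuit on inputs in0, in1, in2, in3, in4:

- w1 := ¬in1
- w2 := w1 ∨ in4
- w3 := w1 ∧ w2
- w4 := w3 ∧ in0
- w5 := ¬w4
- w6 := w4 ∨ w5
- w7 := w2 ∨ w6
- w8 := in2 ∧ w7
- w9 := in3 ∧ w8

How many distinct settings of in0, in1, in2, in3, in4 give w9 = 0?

w9 = in3 ∧ w8 must be 0, so at least one of in3, w8 is 0.
Enumerating the 32 input combinations, 24 give w9 = 0 and 8 give w9 = 1.

24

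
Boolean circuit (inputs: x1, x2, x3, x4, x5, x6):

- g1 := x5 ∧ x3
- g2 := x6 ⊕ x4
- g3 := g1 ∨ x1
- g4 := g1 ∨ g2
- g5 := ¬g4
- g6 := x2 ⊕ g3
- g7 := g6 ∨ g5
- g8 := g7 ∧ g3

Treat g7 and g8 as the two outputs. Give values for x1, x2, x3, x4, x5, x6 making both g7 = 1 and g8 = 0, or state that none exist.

Check with x1=0, x2=1, x3=0, x4=0, x5=0, x6=1:
g1 = x5 ∧ x3 = 0 ∧ 0 = 0
g2 = x6 ⊕ x4 = 1 ⊕ 0 = 1
g3 = g1 ∨ x1 = 0 ∨ 0 = 0
g4 = g1 ∨ g2 = 0 ∨ 1 = 1
g5 = ¬g4 = ¬1 = 0
g6 = x2 ⊕ g3 = 1 ⊕ 0 = 1
g7 = g6 ∨ g5 = 1 ∨ 0 = 1
g8 = g7 ∧ g3 = 1 ∧ 0 = 0
So g7 = 1 and g8 = 0.

x1=0, x2=1, x3=0, x4=0, x5=0, x6=1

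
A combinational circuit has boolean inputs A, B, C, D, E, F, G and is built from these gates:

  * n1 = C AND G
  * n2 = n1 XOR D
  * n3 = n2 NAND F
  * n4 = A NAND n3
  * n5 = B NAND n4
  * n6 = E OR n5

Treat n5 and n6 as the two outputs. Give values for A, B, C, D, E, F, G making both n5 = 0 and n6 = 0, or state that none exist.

A=0, B=1, C=0, D=1, E=0, F=1, G=1

Check with A=0, B=1, C=0, D=1, E=0, F=1, G=1:
n1 = C AND G = 0 AND 1 = 0
n2 = n1 XOR D = 0 XOR 1 = 1
n3 = n2 NAND F = 1 NAND 1 = 0
n4 = A NAND n3 = 0 NAND 0 = 1
n5 = B NAND n4 = 1 NAND 1 = 0
n6 = E OR n5 = 0 OR 0 = 0
So n5 = 0 and n6 = 0.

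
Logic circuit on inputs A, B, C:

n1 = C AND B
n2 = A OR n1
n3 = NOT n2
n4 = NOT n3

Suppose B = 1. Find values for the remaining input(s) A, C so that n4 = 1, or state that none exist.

n4 = NOT n3 must be 1, so n3 = 0.
Check with B = 1 and A=1, C=0:
n1 = C AND B = 0 AND 1 = 0
n2 = A OR n1 = 1 OR 0 = 1
n3 = NOT n2 = NOT 1 = 0
n4 = NOT n3 = NOT 0 = 1
So n4 = 1.

A=1 C=0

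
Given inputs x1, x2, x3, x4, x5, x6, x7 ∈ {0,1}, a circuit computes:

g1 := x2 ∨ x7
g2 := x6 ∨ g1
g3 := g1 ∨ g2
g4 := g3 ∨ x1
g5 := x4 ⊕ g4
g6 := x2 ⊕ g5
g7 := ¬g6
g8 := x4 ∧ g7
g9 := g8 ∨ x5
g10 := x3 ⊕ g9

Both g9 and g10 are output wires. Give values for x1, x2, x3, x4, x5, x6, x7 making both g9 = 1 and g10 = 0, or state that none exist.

x1=0 x2=0 x3=1 x4=0 x5=1 x6=0 x7=0

Check with x1=0 x2=0 x3=1 x4=0 x5=1 x6=0 x7=0:
g1 = x2 ∨ x7 = 0 ∨ 0 = 0
g2 = x6 ∨ g1 = 0 ∨ 0 = 0
g3 = g1 ∨ g2 = 0 ∨ 0 = 0
g4 = g3 ∨ x1 = 0 ∨ 0 = 0
g5 = x4 ⊕ g4 = 0 ⊕ 0 = 0
g6 = x2 ⊕ g5 = 0 ⊕ 0 = 0
g7 = ¬g6 = ¬0 = 1
g8 = x4 ∧ g7 = 0 ∧ 1 = 0
g9 = g8 ∨ x5 = 0 ∨ 1 = 1
g10 = x3 ⊕ g9 = 1 ⊕ 1 = 0
So g9 = 1 and g10 = 0.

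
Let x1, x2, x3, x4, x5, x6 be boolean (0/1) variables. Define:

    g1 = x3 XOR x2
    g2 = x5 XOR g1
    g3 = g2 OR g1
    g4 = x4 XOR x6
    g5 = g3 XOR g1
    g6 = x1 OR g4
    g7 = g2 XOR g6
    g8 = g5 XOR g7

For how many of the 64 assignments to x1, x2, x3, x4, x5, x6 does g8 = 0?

24

g8 = g5 XOR g7 must be 0, so g5 and g7 are equal.
Enumerating the 64 input combinations, 24 give g8 = 0 and 40 give g8 = 1.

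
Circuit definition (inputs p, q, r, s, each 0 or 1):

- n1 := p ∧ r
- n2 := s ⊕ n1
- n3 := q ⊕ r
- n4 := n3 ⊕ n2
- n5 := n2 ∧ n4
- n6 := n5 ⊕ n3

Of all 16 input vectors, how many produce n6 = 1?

n6 = n5 ⊕ n3 must be 1, so n5 and n3 differ.
Enumerating the 16 input combinations, 12 give n6 = 1 and 4 give n6 = 0.

12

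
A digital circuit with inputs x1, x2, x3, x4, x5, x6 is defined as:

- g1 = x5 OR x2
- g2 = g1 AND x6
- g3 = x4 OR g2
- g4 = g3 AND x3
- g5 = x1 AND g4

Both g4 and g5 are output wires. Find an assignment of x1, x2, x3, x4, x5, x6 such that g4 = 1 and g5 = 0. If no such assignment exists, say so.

x1=0 x2=1 x3=1 x4=1 x5=1 x6=0

Check with x1=0 x2=1 x3=1 x4=1 x5=1 x6=0:
g1 = x5 OR x2 = 1 OR 1 = 1
g2 = g1 AND x6 = 1 AND 0 = 0
g3 = x4 OR g2 = 1 OR 0 = 1
g4 = g3 AND x3 = 1 AND 1 = 1
g5 = x1 AND g4 = 0 AND 1 = 0
So g4 = 1 and g5 = 0.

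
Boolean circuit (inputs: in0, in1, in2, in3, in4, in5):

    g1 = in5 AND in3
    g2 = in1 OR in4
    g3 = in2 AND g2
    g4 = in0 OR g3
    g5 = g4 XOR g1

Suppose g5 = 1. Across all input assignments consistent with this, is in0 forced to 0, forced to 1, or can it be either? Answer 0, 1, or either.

Both values of in0 occur among assignments with g5 = 1:
  in0=0: in0=0, in1=0, in2=0, in3=1, in4=0, in5=1
  in0=1: in0=1, in1=0, in2=0, in3=0, in4=0, in5=0

either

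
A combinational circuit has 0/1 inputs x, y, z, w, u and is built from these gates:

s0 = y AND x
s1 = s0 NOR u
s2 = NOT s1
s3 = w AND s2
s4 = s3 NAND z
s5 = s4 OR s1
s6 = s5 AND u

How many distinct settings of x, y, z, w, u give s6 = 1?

s6 = s5 AND u must be 1, so both s5 = 1 and u = 1.
s5 = s4 OR s1 must be 1, so at least one of s4, s1 is 1.
Enumerating the 32 input combinations, 12 give s6 = 1 and 20 give s6 = 0.

12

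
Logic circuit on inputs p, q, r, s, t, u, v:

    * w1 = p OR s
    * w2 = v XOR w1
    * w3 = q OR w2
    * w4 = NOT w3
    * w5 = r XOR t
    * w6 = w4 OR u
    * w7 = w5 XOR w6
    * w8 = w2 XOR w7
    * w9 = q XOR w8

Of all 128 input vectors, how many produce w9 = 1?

64

w9 = q XOR w8 must be 1, so q and w8 differ.
Enumerating the 128 input combinations, 64 give w9 = 1 and 64 give w9 = 0.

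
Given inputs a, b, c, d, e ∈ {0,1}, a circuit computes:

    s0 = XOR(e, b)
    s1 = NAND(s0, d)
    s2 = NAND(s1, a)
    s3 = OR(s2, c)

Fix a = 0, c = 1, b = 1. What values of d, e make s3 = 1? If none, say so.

Check with a = 0, c = 1, b = 1 and d=1, e=0:
s0 = XOR(e, b) = XOR(0, 1) = 1
s1 = NAND(s0, d) = NAND(1, 1) = 0
s2 = NAND(s1, a) = NAND(0, 0) = 1
s3 = OR(s2, c) = OR(1, 1) = 1
So s3 = 1.

d=1 e=0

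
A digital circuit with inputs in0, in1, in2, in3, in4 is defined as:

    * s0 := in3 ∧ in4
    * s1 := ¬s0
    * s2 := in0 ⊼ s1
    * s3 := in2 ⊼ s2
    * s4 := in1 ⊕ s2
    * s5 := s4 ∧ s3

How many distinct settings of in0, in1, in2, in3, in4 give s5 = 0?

s5 = s4 ∧ s3 must be 0, so at least one of s4, s3 is 0.
Enumerating the 32 input combinations, 21 give s5 = 0 and 11 give s5 = 1.

21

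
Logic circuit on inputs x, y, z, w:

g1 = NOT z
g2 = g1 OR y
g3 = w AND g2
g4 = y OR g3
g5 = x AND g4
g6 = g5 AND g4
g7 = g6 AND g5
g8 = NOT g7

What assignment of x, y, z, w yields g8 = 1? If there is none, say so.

x=1, y=0, z=1, w=0

g8 = NOT g7 must be 1, so g7 = 0.
g7 = g6 AND g5 must be 0, so at least one of g6, g5 is 0.
Check with x=1, y=0, z=1, w=0:
g1 = NOT z = NOT 1 = 0
g2 = g1 OR y = 0 OR 0 = 0
g3 = w AND g2 = 0 AND 0 = 0
g4 = y OR g3 = 0 OR 0 = 0
g5 = x AND g4 = 1 AND 0 = 0
g6 = g5 AND g4 = 0 AND 0 = 0
g7 = g6 AND g5 = 0 AND 0 = 0
g8 = NOT g7 = NOT 0 = 1
So g8 = 1 as required.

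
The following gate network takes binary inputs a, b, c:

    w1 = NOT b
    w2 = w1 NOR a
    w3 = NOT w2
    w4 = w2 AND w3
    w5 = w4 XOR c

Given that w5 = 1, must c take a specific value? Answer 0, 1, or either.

1

w5 = w4 XOR c must be 1, so w4 and c differ.
Every assignment with w5 = 1 has c = 1; there are 4 such assignment(s).
  a=0, b=0, c=1
  a=0, b=1, c=1
  a=1, b=0, c=1
  a=1, b=1, c=1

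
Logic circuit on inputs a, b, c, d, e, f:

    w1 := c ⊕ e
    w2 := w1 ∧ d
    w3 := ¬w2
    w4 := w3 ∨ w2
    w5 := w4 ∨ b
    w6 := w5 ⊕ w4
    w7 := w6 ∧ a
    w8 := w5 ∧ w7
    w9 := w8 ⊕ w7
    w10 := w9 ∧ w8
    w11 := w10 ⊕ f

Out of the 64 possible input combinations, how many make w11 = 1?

w11 = w10 ⊕ f must be 1, so w10 and f differ.
Enumerating the 64 input combinations, 32 give w11 = 1 and 32 give w11 = 0.

32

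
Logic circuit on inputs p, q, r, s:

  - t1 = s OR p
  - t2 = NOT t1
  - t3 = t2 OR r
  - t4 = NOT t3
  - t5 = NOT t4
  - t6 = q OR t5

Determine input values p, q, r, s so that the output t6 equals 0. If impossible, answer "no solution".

t6 = q OR t5 must be 0, so both q = 0 and t5 = 0.
Check with p=0, q=0, r=0, s=1:
t1 = s OR p = 1 OR 0 = 1
t2 = NOT t1 = NOT 1 = 0
t3 = t2 OR r = 0 OR 0 = 0
t4 = NOT t3 = NOT 0 = 1
t5 = NOT t4 = NOT 1 = 0
t6 = q OR t5 = 0 OR 0 = 0
So t6 = 0 as required.

p=0, q=0, r=0, s=1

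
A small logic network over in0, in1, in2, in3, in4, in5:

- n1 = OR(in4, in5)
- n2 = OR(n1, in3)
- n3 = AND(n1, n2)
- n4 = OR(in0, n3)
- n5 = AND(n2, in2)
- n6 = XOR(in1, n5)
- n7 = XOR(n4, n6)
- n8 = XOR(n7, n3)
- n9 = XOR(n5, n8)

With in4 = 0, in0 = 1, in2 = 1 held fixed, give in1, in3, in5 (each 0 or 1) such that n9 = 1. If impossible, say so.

n9 = XOR(n5, n8) must be 1, so n5 and n8 differ.
Check with in4 = 0, in0 = 1, in2 = 1 and in1=0, in3=1, in5=0:
n1 = OR(in4, in5) = OR(0, 0) = 0
n2 = OR(n1, in3) = OR(0, 1) = 1
n3 = AND(n1, n2) = AND(0, 1) = 0
n4 = OR(in0, n3) = OR(1, 0) = 1
n5 = AND(n2, in2) = AND(1, 1) = 1
n6 = XOR(in1, n5) = XOR(0, 1) = 1
n7 = XOR(n4, n6) = XOR(1, 1) = 0
n8 = XOR(n7, n3) = XOR(0, 0) = 0
n9 = XOR(n5, n8) = XOR(1, 0) = 1
So n9 = 1.

in1=0 in3=1 in5=0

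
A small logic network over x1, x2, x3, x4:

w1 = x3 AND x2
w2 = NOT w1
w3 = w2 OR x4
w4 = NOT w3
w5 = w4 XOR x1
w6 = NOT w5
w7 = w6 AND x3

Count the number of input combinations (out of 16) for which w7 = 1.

4

w7 = w6 AND x3 must be 1, so both w6 = 1 and x3 = 1.
Satisfying assignments:
  x1=0, x2=0, x3=1, x4=0
  x1=0, x2=0, x3=1, x4=1
  x1=0, x2=1, x3=1, x4=1
  x1=1, x2=1, x3=1, x4=0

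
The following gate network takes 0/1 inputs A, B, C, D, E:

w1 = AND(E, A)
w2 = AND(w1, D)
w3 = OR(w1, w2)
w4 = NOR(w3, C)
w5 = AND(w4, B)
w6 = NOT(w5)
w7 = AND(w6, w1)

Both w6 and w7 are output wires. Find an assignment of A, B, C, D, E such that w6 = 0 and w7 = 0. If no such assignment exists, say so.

A=0, B=1, C=0, D=1, E=0

Check with A=0, B=1, C=0, D=1, E=0:
w1 = AND(E, A) = AND(0, 0) = 0
w2 = AND(w1, D) = AND(0, 1) = 0
w3 = OR(w1, w2) = OR(0, 0) = 0
w4 = NOR(w3, C) = NOR(0, 0) = 1
w5 = AND(w4, B) = AND(1, 1) = 1
w6 = NOT(w5) = NOT 1 = 0
w7 = AND(w6, w1) = AND(0, 0) = 0
So w6 = 0 and w7 = 0.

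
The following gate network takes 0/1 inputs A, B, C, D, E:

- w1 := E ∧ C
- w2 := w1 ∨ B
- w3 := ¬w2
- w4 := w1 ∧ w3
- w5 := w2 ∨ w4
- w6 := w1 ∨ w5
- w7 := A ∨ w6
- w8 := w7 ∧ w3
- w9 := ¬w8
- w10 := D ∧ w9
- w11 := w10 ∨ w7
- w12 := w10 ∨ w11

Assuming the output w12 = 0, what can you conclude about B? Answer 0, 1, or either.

0

w12 = w10 ∨ w11 must be 0, so both w10 = 0 and w11 = 0.
Every assignment with w12 = 0 has B = 0; there are 3 such assignment(s).
  A=0, B=0, C=0, D=0, E=0
  A=0, B=0, C=0, D=0, E=1
  A=0, B=0, C=1, D=0, E=0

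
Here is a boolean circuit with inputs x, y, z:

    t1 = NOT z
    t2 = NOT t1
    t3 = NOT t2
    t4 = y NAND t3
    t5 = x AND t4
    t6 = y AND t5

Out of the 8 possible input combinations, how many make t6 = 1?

1

t6 = y AND t5 must be 1, so both y = 1 and t5 = 1.
t5 = x AND t4 must be 1, so both x = 1 and t4 = 1.
Satisfying assignments:
  x=1, y=1, z=1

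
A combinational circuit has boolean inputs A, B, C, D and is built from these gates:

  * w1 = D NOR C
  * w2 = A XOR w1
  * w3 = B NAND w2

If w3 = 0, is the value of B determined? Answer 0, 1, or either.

w3 = B NAND w2 must be 0, so both B = 1 and w2 = 1.
w2 = A XOR w1 must be 1, so A and w1 differ.
Every assignment with w3 = 0 has B = 1; there are 4 such assignment(s).
  A=0, B=1, C=0, D=0
  A=1, B=1, C=0, D=1
  A=1, B=1, C=1, D=0
  A=1, B=1, C=1, D=1

1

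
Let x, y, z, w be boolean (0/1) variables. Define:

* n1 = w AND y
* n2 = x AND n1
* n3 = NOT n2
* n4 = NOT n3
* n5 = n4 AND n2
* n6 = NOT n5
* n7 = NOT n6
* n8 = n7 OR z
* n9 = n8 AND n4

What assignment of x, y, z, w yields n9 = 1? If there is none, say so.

n9 = n8 AND n4 must be 1, so both n8 = 1 and n4 = 1.
n8 = n7 OR z must be 1, so at least one of n7, z is 1.
n4 = NOT n3 must be 1, so n3 = 0.
Check with x=1 y=1 z=0 w=1:
n1 = w AND y = 1 AND 1 = 1
n2 = x AND n1 = 1 AND 1 = 1
n3 = NOT n2 = NOT 1 = 0
n4 = NOT n3 = NOT 0 = 1
n5 = n4 AND n2 = 1 AND 1 = 1
n6 = NOT n5 = NOT 1 = 0
n7 = NOT n6 = NOT 0 = 1
n8 = n7 OR z = 1 OR 0 = 1
n9 = n8 AND n4 = 1 AND 1 = 1
So n9 = 1 as required.

x=1 y=1 z=0 w=1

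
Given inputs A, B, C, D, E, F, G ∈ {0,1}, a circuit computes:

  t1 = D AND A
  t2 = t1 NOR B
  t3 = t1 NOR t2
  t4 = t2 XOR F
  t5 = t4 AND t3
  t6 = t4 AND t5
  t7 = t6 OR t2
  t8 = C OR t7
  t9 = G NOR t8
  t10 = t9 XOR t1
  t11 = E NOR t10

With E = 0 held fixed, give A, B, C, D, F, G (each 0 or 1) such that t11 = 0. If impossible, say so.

A=0, B=1, C=0, D=0, F=0, G=0

t11 = E NOR t10 must be 0, so at least one of E, t10 is 1.
Check with E = 0 and A=0, B=1, C=0, D=0, F=0, G=0:
t1 = D AND A = 0 AND 0 = 0
t2 = t1 NOR B = 0 NOR 1 = 0
t3 = t1 NOR t2 = 0 NOR 0 = 1
t4 = t2 XOR F = 0 XOR 0 = 0
t5 = t4 AND t3 = 0 AND 1 = 0
t6 = t4 AND t5 = 0 AND 0 = 0
t7 = t6 OR t2 = 0 OR 0 = 0
t8 = C OR t7 = 0 OR 0 = 0
t9 = G NOR t8 = 0 NOR 0 = 1
t10 = t9 XOR t1 = 1 XOR 0 = 1
t11 = E NOR t10 = 0 NOR 1 = 0
So t11 = 0.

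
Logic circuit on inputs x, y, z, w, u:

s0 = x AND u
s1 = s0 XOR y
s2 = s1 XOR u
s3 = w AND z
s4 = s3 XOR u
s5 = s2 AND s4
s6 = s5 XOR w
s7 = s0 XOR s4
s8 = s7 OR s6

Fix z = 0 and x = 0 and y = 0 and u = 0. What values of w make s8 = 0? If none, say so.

s8 = s7 OR s6 must be 0, so both s7 = 0 and s6 = 0.
Check with z = 0 and x = 0 and y = 0 and u = 0 and w=0:
s0 = x AND u = 0 AND 0 = 0
s1 = s0 XOR y = 0 XOR 0 = 0
s2 = s1 XOR u = 0 XOR 0 = 0
s3 = w AND z = 0 AND 0 = 0
s4 = s3 XOR u = 0 XOR 0 = 0
s5 = s2 AND s4 = 0 AND 0 = 0
s6 = s5 XOR w = 0 XOR 0 = 0
s7 = s0 XOR s4 = 0 XOR 0 = 0
s8 = s7 OR s6 = 0 OR 0 = 0
So s8 = 0.

w=0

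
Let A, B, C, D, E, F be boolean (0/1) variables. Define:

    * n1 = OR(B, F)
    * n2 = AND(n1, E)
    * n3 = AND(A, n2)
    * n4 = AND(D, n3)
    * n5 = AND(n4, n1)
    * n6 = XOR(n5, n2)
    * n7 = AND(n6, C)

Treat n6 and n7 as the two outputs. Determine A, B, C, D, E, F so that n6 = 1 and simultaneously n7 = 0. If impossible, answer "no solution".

Check with A=0, B=1, C=0, D=1, E=1, F=0:
n1 = OR(B, F) = OR(1, 0) = 1
n2 = AND(n1, E) = AND(1, 1) = 1
n3 = AND(A, n2) = AND(0, 1) = 0
n4 = AND(D, n3) = AND(1, 0) = 0
n5 = AND(n4, n1) = AND(0, 1) = 0
n6 = XOR(n5, n2) = XOR(0, 1) = 1
n7 = AND(n6, C) = AND(1, 0) = 0
So n6 = 1 and n7 = 0.

A=0, B=1, C=0, D=1, E=1, F=0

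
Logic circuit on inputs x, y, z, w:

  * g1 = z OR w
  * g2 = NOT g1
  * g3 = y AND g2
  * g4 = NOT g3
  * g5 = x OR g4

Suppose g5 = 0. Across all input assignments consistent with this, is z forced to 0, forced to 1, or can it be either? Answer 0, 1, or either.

g5 = x OR g4 must be 0, so both x = 0 and g4 = 0.
Every assignment with g5 = 0 has z = 0; there are 1 such assignment(s).
  x=0, y=1, z=0, w=0

0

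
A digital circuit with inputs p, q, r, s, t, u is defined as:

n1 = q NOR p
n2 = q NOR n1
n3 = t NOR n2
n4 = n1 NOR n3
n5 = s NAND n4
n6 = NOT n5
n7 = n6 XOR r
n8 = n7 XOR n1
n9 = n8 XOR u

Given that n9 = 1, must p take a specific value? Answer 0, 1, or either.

Both values of p occur among assignments with n9 = 1:
  p=0: p=0, q=0, r=0, s=0, t=0, u=0
  p=1: p=1, q=0, r=0, s=0, t=0, u=1

either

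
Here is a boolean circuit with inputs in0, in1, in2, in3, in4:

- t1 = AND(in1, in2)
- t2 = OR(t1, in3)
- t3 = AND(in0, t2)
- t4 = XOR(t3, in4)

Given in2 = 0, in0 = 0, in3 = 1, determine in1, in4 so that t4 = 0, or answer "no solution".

in1=1, in4=0

t4 = XOR(t3, in4) must be 0, so t3 and in4 are equal.
Check with in2 = 0, in0 = 0, in3 = 1 and in1=1, in4=0:
t1 = AND(in1, in2) = AND(1, 0) = 0
t2 = OR(t1, in3) = OR(0, 1) = 1
t3 = AND(in0, t2) = AND(0, 1) = 0
t4 = XOR(t3, in4) = XOR(0, 0) = 0
So t4 = 0.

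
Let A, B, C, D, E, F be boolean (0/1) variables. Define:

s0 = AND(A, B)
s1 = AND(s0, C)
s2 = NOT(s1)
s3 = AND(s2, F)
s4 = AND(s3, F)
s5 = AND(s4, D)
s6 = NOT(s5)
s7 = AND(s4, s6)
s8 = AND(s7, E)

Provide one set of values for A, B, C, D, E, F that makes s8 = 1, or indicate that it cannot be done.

s8 = AND(s7, E) must be 1, so both s7 = 1 and E = 1.
Check with A=1, B=0, C=1, D=0, E=1, F=1:
s0 = AND(A, B) = AND(1, 0) = 0
s1 = AND(s0, C) = AND(0, 1) = 0
s2 = NOT(s1) = NOT 0 = 1
s3 = AND(s2, F) = AND(1, 1) = 1
s4 = AND(s3, F) = AND(1, 1) = 1
s5 = AND(s4, D) = AND(1, 0) = 0
s6 = NOT(s5) = NOT 0 = 1
s7 = AND(s4, s6) = AND(1, 1) = 1
s8 = AND(s7, E) = AND(1, 1) = 1
So s8 = 1 as required.

A=1, B=0, C=1, D=0, E=1, F=1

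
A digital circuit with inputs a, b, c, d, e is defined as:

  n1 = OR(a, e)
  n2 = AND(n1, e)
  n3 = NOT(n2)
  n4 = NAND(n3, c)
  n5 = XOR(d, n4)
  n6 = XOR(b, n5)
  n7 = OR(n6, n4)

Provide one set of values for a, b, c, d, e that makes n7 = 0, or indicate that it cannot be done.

a=0 b=0 c=1 d=0 e=0

n7 = OR(n6, n4) must be 0, so both n6 = 0 and n4 = 0.
Check with a=0 b=0 c=1 d=0 e=0:
n1 = OR(a, e) = OR(0, 0) = 0
n2 = AND(n1, e) = AND(0, 0) = 0
n3 = NOT(n2) = NOT 0 = 1
n4 = NAND(n3, c) = NAND(1, 1) = 0
n5 = XOR(d, n4) = XOR(0, 0) = 0
n6 = XOR(b, n5) = XOR(0, 0) = 0
n7 = OR(n6, n4) = OR(0, 0) = 0
So n7 = 0 as required.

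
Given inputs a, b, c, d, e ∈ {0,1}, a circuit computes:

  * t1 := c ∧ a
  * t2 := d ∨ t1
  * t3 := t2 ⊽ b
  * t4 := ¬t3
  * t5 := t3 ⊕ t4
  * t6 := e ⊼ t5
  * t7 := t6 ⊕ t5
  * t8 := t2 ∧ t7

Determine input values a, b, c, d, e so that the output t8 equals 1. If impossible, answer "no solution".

a=1, b=0, c=0, d=1, e=1

t8 = t2 ∧ t7 must be 1, so both t2 = 1 and t7 = 1.
t2 = d ∨ t1 must be 1, so at least one of d, t1 is 1.
t7 = t6 ⊕ t5 must be 1, so t6 and t5 differ.
Check with a=1, b=0, c=0, d=1, e=1:
t1 = c ∧ a = 0 ∧ 1 = 0
t2 = d ∨ t1 = 1 ∨ 0 = 1
t3 = t2 ⊽ b = 1 ⊽ 0 = 0
t4 = ¬t3 = ¬0 = 1
t5 = t3 ⊕ t4 = 0 ⊕ 1 = 1
t6 = e ⊼ t5 = 1 ⊼ 1 = 0
t7 = t6 ⊕ t5 = 0 ⊕ 1 = 1
t8 = t2 ∧ t7 = 1 ∧ 1 = 1
So t8 = 1 as required.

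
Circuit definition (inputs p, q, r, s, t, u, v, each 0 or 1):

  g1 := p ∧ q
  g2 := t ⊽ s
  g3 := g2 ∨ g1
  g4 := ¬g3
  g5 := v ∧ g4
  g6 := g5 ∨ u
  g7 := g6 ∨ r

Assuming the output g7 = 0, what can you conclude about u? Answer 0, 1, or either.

g7 = g6 ∨ r must be 0, so both g6 = 0 and r = 0.
g6 = g5 ∨ u must be 0, so both g5 = 0 and u = 0.
g5 = v ∧ g4 must be 0, so at least one of v, g4 is 0.
Every assignment with g7 = 0 has u = 0; there are 23 such assignment(s).

0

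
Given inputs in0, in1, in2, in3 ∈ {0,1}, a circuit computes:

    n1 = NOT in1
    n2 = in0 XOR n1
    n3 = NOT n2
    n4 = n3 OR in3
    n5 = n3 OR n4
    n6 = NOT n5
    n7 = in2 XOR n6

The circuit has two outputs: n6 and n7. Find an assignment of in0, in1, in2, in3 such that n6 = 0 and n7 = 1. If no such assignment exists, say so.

Check with in0=0, in1=0, in2=1, in3=1:
n1 = NOT in1 = NOT 0 = 1
n2 = in0 XOR n1 = 0 XOR 1 = 1
n3 = NOT n2 = NOT 1 = 0
n4 = n3 OR in3 = 0 OR 1 = 1
n5 = n3 OR n4 = 0 OR 1 = 1
n6 = NOT n5 = NOT 1 = 0
n7 = in2 XOR n6 = 1 XOR 0 = 1
So n6 = 0 and n7 = 1.

in0=0, in1=0, in2=1, in3=1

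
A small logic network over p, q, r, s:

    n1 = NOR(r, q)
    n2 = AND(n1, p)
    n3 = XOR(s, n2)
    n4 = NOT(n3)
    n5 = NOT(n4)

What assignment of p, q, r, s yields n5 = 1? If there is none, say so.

n5 = NOT(n4) must be 1, so n4 = 0.
n4 = NOT(n3) must be 0, so n3 = 1.
n3 = XOR(s, n2) must be 1, so s and n2 differ.
Check with p=0, q=1, r=1, s=1:
n1 = NOR(r, q) = NOR(1, 1) = 0
n2 = AND(n1, p) = AND(0, 0) = 0
n3 = XOR(s, n2) = XOR(1, 0) = 1
n4 = NOT(n3) = NOT 1 = 0
n5 = NOT(n4) = NOT 0 = 1
So n5 = 1 as required.

p=0, q=1, r=1, s=1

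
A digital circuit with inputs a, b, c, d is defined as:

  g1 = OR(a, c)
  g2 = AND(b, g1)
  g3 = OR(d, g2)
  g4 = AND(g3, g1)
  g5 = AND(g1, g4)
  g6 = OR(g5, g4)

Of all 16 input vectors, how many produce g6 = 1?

9

g6 = OR(g5, g4) must be 1, so at least one of g5, g4 is 1.
Enumerating the 16 input combinations, 9 give g6 = 1 and 7 give g6 = 0.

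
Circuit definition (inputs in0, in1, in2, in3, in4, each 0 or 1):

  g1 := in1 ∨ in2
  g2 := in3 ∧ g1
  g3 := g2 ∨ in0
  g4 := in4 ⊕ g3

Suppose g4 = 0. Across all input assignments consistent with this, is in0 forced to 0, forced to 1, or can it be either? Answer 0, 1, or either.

either

Both values of in0 occur among assignments with g4 = 0:
  in0=0: in0=0, in1=0, in2=0, in3=0, in4=0
  in0=1: in0=1, in1=0, in2=0, in3=0, in4=1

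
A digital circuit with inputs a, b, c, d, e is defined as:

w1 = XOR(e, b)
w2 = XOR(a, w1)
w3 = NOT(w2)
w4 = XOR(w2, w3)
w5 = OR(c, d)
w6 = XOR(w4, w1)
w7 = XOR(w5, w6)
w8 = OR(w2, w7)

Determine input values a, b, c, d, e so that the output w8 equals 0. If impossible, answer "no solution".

a=0, b=0, c=1, d=1, e=0

w8 = OR(w2, w7) must be 0, so both w2 = 0 and w7 = 0.
w2 = XOR(a, w1) must be 0, so a and w1 are equal.
w7 = XOR(w5, w6) must be 0, so w5 and w6 are equal.
Check with a=0, b=0, c=1, d=1, e=0:
w1 = XOR(e, b) = XOR(0, 0) = 0
w2 = XOR(a, w1) = XOR(0, 0) = 0
w3 = NOT(w2) = NOT 0 = 1
w4 = XOR(w2, w3) = XOR(0, 1) = 1
w5 = OR(c, d) = OR(1, 1) = 1
w6 = XOR(w4, w1) = XOR(1, 0) = 1
w7 = XOR(w5, w6) = XOR(1, 1) = 0
w8 = OR(w2, w7) = OR(0, 0) = 0
So w8 = 0 as required.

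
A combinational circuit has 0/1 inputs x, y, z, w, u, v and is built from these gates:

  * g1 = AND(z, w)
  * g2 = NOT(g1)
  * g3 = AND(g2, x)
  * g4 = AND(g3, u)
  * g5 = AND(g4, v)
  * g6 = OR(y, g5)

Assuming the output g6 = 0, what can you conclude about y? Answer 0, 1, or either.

g6 = OR(y, g5) must be 0, so both y = 0 and g5 = 0.
g5 = AND(g4, v) must be 0, so at least one of g4, v is 0.
Every assignment with g6 = 0 has y = 0; there are 29 such assignment(s).

0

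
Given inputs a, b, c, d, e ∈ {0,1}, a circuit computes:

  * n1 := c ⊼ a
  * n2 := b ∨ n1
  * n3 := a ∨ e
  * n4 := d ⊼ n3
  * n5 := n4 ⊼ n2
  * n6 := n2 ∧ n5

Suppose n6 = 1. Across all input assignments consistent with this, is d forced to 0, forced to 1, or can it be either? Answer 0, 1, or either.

1

n6 = n2 ∧ n5 must be 1, so both n2 = 1 and n5 = 1.
n2 = b ∨ n1 must be 1, so at least one of b, n1 is 1.
Every assignment with n6 = 1 has d = 1; there are 10 such assignment(s).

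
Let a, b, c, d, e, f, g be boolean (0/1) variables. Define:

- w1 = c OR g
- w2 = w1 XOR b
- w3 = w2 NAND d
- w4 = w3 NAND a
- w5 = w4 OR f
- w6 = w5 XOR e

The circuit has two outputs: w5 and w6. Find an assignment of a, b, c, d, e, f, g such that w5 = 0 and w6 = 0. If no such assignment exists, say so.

a=1 b=0 c=0 d=1 e=0 f=0 g=0

Check with a=1 b=0 c=0 d=1 e=0 f=0 g=0:
w1 = c OR g = 0 OR 0 = 0
w2 = w1 XOR b = 0 XOR 0 = 0
w3 = w2 NAND d = 0 NAND 1 = 1
w4 = w3 NAND a = 1 NAND 1 = 0
w5 = w4 OR f = 0 OR 0 = 0
w6 = w5 XOR e = 0 XOR 0 = 0
So w5 = 0 and w6 = 0.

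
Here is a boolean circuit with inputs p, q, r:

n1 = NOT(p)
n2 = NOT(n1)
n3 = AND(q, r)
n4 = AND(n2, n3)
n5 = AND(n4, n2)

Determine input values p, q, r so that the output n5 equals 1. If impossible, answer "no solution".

p=1 q=1 r=1

n5 = AND(n4, n2) must be 1, so both n4 = 1 and n2 = 1.
Check with p=1 q=1 r=1:
n1 = NOT(p) = NOT 1 = 0
n2 = NOT(n1) = NOT 0 = 1
n3 = AND(q, r) = AND(1, 1) = 1
n4 = AND(n2, n3) = AND(1, 1) = 1
n5 = AND(n4, n2) = AND(1, 1) = 1
So n5 = 1 as required.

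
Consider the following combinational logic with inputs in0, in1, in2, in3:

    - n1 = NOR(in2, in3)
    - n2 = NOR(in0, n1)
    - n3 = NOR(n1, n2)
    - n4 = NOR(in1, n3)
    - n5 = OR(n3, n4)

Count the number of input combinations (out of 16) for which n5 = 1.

n5 = OR(n3, n4) must be 1, so at least one of n3, n4 is 1.
Enumerating the 16 input combinations, 11 give n5 = 1 and 5 give n5 = 0.

11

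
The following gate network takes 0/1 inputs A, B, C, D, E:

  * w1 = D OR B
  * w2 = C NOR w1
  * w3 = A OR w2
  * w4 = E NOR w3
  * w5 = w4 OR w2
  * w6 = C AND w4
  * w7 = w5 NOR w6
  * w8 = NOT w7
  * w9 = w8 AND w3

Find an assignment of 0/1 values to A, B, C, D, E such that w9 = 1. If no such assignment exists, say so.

w9 = w8 AND w3 must be 1, so both w8 = 1 and w3 = 1.
Check with A=0, B=0, C=0, D=0, E=1:
w1 = D OR B = 0 OR 0 = 0
w2 = C NOR w1 = 0 NOR 0 = 1
w3 = A OR w2 = 0 OR 1 = 1
w4 = E NOR w3 = 1 NOR 1 = 0
w5 = w4 OR w2 = 0 OR 1 = 1
w6 = C AND w4 = 0 AND 0 = 0
w7 = w5 NOR w6 = 1 NOR 0 = 0
w8 = NOT w7 = NOT 0 = 1
w9 = w8 AND w3 = 1 AND 1 = 1
So w9 = 1 as required.

A=0, B=0, C=0, D=0, E=1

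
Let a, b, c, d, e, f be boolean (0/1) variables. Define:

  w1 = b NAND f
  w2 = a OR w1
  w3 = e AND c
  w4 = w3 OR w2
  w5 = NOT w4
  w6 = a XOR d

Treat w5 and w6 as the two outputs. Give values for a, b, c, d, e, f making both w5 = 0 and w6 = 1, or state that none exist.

Check with a=0, b=0, c=1, d=1, e=0, f=0:
w1 = b NAND f = 0 NAND 0 = 1
w2 = a OR w1 = 0 OR 1 = 1
w3 = e AND c = 0 AND 1 = 0
w4 = w3 OR w2 = 0 OR 1 = 1
w5 = NOT w4 = NOT 1 = 0
w6 = a XOR d = 0 XOR 1 = 1
So w5 = 0 and w6 = 1.

a=0, b=0, c=1, d=1, e=0, f=0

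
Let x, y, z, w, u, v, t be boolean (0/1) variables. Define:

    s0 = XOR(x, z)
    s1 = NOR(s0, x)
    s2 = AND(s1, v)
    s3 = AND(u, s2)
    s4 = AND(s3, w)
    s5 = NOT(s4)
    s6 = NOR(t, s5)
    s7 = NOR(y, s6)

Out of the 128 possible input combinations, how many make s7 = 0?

s7 = NOR(y, s6) must be 0, so at least one of y, s6 is 1.
Enumerating the 128 input combinations, 65 give s7 = 0 and 63 give s7 = 1.

65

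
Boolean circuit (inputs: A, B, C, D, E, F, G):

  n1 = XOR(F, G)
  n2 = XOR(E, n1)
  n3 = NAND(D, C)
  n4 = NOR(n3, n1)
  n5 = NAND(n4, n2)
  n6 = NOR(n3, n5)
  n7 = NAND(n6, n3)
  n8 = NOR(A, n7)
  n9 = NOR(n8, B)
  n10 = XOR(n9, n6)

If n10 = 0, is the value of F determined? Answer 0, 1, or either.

Both values of F occur among assignments with n10 = 0:
  F=0: A=0, B=0, C=1, D=1, E=1, F=0, G=0
  F=1: A=0, B=0, C=1, D=1, E=1, F=1, G=1

either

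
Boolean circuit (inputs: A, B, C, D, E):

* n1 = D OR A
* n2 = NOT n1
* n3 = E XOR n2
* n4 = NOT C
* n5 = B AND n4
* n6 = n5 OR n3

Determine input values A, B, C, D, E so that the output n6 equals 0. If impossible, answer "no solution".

n6 = n5 OR n3 must be 0, so both n5 = 0 and n3 = 0.
n5 = B AND n4 must be 0, so at least one of B, n4 is 0.
n3 = E XOR n2 must be 0, so E and n2 are equal.
Check with A=1, B=0, C=0, D=1, E=0:
n1 = D OR A = 1 OR 1 = 1
n2 = NOT n1 = NOT 1 = 0
n3 = E XOR n2 = 0 XOR 0 = 0
n4 = NOT C = NOT 0 = 1
n5 = B AND n4 = 0 AND 1 = 0
n6 = n5 OR n3 = 0 OR 0 = 0
So n6 = 0 as required.

A=1, B=0, C=0, D=1, E=0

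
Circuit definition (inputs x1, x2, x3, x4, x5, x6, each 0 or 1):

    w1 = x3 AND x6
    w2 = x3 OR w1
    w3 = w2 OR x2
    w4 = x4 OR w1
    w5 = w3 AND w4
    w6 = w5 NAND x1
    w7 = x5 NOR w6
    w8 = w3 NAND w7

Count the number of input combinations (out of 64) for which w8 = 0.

w8 = w3 NAND w7 must be 0, so both w3 = 1 and w7 = 1.
Enumerating the 64 input combinations, 8 give w8 = 0 and 56 give w8 = 1.

8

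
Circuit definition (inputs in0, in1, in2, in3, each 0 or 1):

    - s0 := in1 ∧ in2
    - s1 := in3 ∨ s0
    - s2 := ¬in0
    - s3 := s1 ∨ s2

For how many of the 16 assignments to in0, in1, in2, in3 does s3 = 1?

13

s3 = s1 ∨ s2 must be 1, so at least one of s1, s2 is 1.
Enumerating the 16 input combinations, 13 give s3 = 1 and 3 give s3 = 0.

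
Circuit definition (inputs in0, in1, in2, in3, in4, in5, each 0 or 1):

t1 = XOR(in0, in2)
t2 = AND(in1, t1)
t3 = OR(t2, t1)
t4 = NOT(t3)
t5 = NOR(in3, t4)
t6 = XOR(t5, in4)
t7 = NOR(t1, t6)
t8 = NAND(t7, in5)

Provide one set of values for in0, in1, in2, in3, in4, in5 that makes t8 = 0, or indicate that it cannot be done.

Check with in0=1 in1=1 in2=1 in3=1 in4=0 in5=1:
t1 = XOR(in0, in2) = XOR(1, 1) = 0
t2 = AND(in1, t1) = AND(1, 0) = 0
t3 = OR(t2, t1) = OR(0, 0) = 0
t4 = NOT(t3) = NOT 0 = 1
t5 = NOR(in3, t4) = NOR(1, 1) = 0
t6 = XOR(t5, in4) = XOR(0, 0) = 0
t7 = NOR(t1, t6) = NOR(0, 0) = 1
t8 = NAND(t7, in5) = NAND(1, 1) = 0
So t8 = 0 as required.

in0=1 in1=1 in2=1 in3=1 in4=0 in5=1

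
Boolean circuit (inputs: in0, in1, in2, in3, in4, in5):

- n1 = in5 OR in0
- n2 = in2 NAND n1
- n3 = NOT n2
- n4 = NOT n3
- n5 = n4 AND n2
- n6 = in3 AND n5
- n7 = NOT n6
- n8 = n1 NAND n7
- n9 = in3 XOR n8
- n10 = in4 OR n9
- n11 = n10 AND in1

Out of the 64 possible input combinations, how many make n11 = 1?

n11 = n10 AND in1 must be 1, so both n10 = 1 and in1 = 1.
n10 = in4 OR n9 must be 1, so at least one of in4, n9 is 1.
Enumerating the 64 input combinations, 21 give n11 = 1 and 43 give n11 = 0.

21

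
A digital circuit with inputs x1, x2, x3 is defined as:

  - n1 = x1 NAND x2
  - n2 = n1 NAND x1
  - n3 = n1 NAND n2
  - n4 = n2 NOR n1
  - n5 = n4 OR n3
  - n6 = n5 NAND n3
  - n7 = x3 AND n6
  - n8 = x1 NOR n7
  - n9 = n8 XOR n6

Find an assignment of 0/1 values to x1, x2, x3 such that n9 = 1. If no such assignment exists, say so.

Check with x1=0, x2=1, x3=1:
n1 = x1 NAND x2 = 0 NAND 1 = 1
n2 = n1 NAND x1 = 1 NAND 0 = 1
n3 = n1 NAND n2 = 1 NAND 1 = 0
n4 = n2 NOR n1 = 1 NOR 1 = 0
n5 = n4 OR n3 = 0 OR 0 = 0
n6 = n5 NAND n3 = 0 NAND 0 = 1
n7 = x3 AND n6 = 1 AND 1 = 1
n8 = x1 NOR n7 = 0 NOR 1 = 0
n9 = n8 XOR n6 = 0 XOR 1 = 1
So n9 = 1 as required.

x1=0, x2=1, x3=1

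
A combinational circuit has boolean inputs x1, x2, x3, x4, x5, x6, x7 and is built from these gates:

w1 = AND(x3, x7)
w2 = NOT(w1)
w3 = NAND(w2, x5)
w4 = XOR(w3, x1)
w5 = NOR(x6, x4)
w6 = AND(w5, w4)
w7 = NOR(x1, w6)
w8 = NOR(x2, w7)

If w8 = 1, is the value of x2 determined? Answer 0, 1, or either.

w8 = NOR(x2, w7) must be 1, so both x2 = 0 and w7 = 0.
Every assignment with w8 = 1 has x2 = 0; there are 37 such assignment(s).

0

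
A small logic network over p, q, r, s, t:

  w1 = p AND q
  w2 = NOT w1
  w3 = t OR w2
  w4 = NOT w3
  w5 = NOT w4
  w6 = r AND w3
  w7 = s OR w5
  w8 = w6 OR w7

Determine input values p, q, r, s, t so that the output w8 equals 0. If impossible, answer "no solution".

p=1, q=1, r=0, s=0, t=0

Check with p=1, q=1, r=0, s=0, t=0:
w1 = p AND q = 1 AND 1 = 1
w2 = NOT w1 = NOT 1 = 0
w3 = t OR w2 = 0 OR 0 = 0
w4 = NOT w3 = NOT 0 = 1
w5 = NOT w4 = NOT 1 = 0
w6 = r AND w3 = 0 AND 0 = 0
w7 = s OR w5 = 0 OR 0 = 0
w8 = w6 OR w7 = 0 OR 0 = 0
So w8 = 0 as required.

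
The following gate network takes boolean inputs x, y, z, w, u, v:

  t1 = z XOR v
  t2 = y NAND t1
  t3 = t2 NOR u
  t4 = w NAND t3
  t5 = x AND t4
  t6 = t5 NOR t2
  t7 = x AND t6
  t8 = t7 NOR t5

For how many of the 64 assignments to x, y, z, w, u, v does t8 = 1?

32

t8 = t7 NOR t5 must be 1, so both t7 = 0 and t5 = 0.
t7 = x AND t6 must be 0, so at least one of x, t6 is 0.
t5 = x AND t4 must be 0, so at least one of x, t4 is 0.
Enumerating the 64 input combinations, 32 give t8 = 1 and 32 give t8 = 0.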